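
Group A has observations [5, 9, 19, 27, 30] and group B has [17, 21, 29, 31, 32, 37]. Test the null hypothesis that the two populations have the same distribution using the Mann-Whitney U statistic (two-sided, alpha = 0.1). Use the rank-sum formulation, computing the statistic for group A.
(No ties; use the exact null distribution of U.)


Step 1: Combine and sort all 11 observations; assign midranks.
sorted (value, group): (5,X), (9,X), (17,Y), (19,X), (21,Y), (27,X), (29,Y), (30,X), (31,Y), (32,Y), (37,Y)
ranks: 5->1, 9->2, 17->3, 19->4, 21->5, 27->6, 29->7, 30->8, 31->9, 32->10, 37->11
Step 2: Rank sum for X: R1 = 1 + 2 + 4 + 6 + 8 = 21.
Step 3: U_X = R1 - n1(n1+1)/2 = 21 - 5*6/2 = 21 - 15 = 6.
       U_Y = n1*n2 - U_X = 30 - 6 = 24.
Step 4: No ties, so the exact null distribution of U (based on enumerating the C(11,5) = 462 equally likely rank assignments) gives the two-sided p-value.
Step 5: p-value = 0.125541; compare to alpha = 0.1. fail to reject H0.

U_X = 6, p = 0.125541, fail to reject H0 at alpha = 0.1.


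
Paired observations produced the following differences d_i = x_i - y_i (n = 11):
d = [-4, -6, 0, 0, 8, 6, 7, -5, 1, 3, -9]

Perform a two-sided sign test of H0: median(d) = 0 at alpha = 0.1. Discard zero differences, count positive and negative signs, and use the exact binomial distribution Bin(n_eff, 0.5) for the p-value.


Step 1: Discard zero differences. Original n = 11; n_eff = number of nonzero differences = 9.
Nonzero differences (with sign): -4, -6, +8, +6, +7, -5, +1, +3, -9
Step 2: Count signs: positive = 5, negative = 4.
Step 3: Under H0: P(positive) = 0.5, so the number of positives S ~ Bin(9, 0.5).
Step 4: Two-sided exact p-value = sum of Bin(9,0.5) probabilities at or below the observed probability = 1.000000.
Step 5: alpha = 0.1. fail to reject H0.

n_eff = 9, pos = 5, neg = 4, p = 1.000000, fail to reject H0.


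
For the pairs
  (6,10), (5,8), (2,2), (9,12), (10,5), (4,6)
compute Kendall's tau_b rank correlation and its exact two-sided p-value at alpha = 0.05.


Step 1: Enumerate the 15 unordered pairs (i,j) with i<j and classify each by sign(x_j-x_i) * sign(y_j-y_i).
  (1,2):dx=-1,dy=-2->C; (1,3):dx=-4,dy=-8->C; (1,4):dx=+3,dy=+2->C; (1,5):dx=+4,dy=-5->D
  (1,6):dx=-2,dy=-4->C; (2,3):dx=-3,dy=-6->C; (2,4):dx=+4,dy=+4->C; (2,5):dx=+5,dy=-3->D
  (2,6):dx=-1,dy=-2->C; (3,4):dx=+7,dy=+10->C; (3,5):dx=+8,dy=+3->C; (3,6):dx=+2,dy=+4->C
  (4,5):dx=+1,dy=-7->D; (4,6):dx=-5,dy=-6->C; (5,6):dx=-6,dy=+1->D
Step 2: C = 11, D = 4, total pairs = 15.
Step 3: tau = (C - D)/(n(n-1)/2) = (11 - 4)/15 = 0.466667.
Step 4: Exact two-sided p-value (enumerate n! = 720 permutations of y under H0): p = 0.272222.
Step 5: alpha = 0.05. fail to reject H0.

tau_b = 0.4667 (C=11, D=4), p = 0.272222, fail to reject H0.


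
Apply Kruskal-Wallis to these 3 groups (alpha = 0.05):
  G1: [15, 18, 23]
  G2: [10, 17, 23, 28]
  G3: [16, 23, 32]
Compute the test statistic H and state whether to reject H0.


Step 1: Combine all N = 10 observations and assign midranks.
sorted (value, group, rank): (10,G2,1), (15,G1,2), (16,G3,3), (17,G2,4), (18,G1,5), (23,G1,7), (23,G2,7), (23,G3,7), (28,G2,9), (32,G3,10)
Step 2: Sum ranks within each group.
R_1 = 14 (n_1 = 3)
R_2 = 21 (n_2 = 4)
R_3 = 20 (n_3 = 3)
Step 3: H = 12/(N(N+1)) * sum(R_i^2/n_i) - 3(N+1)
     = 12/(10*11) * (14^2/3 + 21^2/4 + 20^2/3) - 3*11
     = 0.109091 * 308.917 - 33
     = 0.700000.
Step 4: Ties present; correction factor C = 1 - 24/(10^3 - 10) = 0.975758. Corrected H = 0.700000 / 0.975758 = 0.717391.
Step 5: Under H0, H ~ chi^2(2); p-value = 0.698587.
Step 6: alpha = 0.05. fail to reject H0.

H = 0.7174, df = 2, p = 0.698587, fail to reject H0.


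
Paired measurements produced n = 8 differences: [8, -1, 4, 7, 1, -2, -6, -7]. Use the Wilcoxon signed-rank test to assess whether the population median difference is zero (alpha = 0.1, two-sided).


Step 1: Drop any zero differences (none here) and take |d_i|.
|d| = [8, 1, 4, 7, 1, 2, 6, 7]
Step 2: Midrank |d_i| (ties get averaged ranks).
ranks: |8|->8, |1|->1.5, |4|->4, |7|->6.5, |1|->1.5, |2|->3, |6|->5, |7|->6.5
Step 3: Attach original signs; sum ranks with positive sign and with negative sign.
W+ = 8 + 4 + 6.5 + 1.5 = 20
W- = 1.5 + 3 + 5 + 6.5 = 16
(Check: W+ + W- = 36 should equal n(n+1)/2 = 36.)
Step 4: Test statistic W = min(W+, W-) = 16.
Step 5: Ties in |d|, so use the tie-corrected normal approximation.
        E[W] = n(n+1)/4 = 8*9/4 = 18.
        Tie groups: |d|=1 (t=2), |d|=7 (t=2); sum(t^3 - t) = 12.
        Var[W] = n(n+1)(2n+1)/24 - sum(t^3-t)/48 = 1224/24 - 12/48 = 50.75.
        z = (W - E[W]) / sqrt(Var[W]) = (16 - 18) / 7.1239 = -0.2807.
        Two-sided p = 2*Phi(z) = 0.778906.
Step 6: alpha = 0.1. fail to reject H0.

W+ = 20, W- = 16, W = min = 16, p = 0.778906, fail to reject H0.


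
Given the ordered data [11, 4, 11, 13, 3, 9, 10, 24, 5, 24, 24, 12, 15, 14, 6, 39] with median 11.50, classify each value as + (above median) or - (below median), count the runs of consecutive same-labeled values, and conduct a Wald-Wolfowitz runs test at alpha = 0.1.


Step 1: Compute median = 11.50; label A = above, B = below.
Labels in order: BBBABBBABAAAAABA  (n_A = 8, n_B = 8)
Step 2: Count runs R = 8.
Step 3: Under H0 (random ordering), E[R] = 2*n_A*n_B/(n_A+n_B) + 1 = 2*8*8/16 + 1 = 9.0000.
        Var[R] = 2*n_A*n_B*(2*n_A*n_B - n_A - n_B) / ((n_A+n_B)^2 * (n_A+n_B-1)) = 14336/3840 = 3.7333.
        SD[R] = 1.9322.
Step 4: Continuity-corrected z = (R + 0.5 - E[R]) / SD[R] = (8 + 0.5 - 9.0000) / 1.9322 = -0.2588.
Step 5: Two-sided p-value via normal approximation = 2*(1 - Phi(|z|)) = 0.795809.
Step 6: alpha = 0.1. fail to reject H0.

R = 8, z = -0.2588, p = 0.795809, fail to reject H0.


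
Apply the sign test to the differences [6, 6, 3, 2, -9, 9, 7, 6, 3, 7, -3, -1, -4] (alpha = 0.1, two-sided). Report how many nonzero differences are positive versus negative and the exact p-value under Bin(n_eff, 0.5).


Step 1: Discard zero differences. Original n = 13; n_eff = number of nonzero differences = 13.
Nonzero differences (with sign): +6, +6, +3, +2, -9, +9, +7, +6, +3, +7, -3, -1, -4
Step 2: Count signs: positive = 9, negative = 4.
Step 3: Under H0: P(positive) = 0.5, so the number of positives S ~ Bin(13, 0.5).
Step 4: Two-sided exact p-value = sum of Bin(13,0.5) probabilities at or below the observed probability = 0.266846.
Step 5: alpha = 0.1. fail to reject H0.

n_eff = 13, pos = 9, neg = 4, p = 0.266846, fail to reject H0.


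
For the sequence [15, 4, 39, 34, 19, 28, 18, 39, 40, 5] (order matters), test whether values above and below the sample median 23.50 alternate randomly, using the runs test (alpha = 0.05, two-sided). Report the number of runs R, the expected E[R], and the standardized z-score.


Step 1: Compute median = 23.50; label A = above, B = below.
Labels in order: BBAABABAAB  (n_A = 5, n_B = 5)
Step 2: Count runs R = 7.
Step 3: Under H0 (random ordering), E[R] = 2*n_A*n_B/(n_A+n_B) + 1 = 2*5*5/10 + 1 = 6.0000.
        Var[R] = 2*n_A*n_B*(2*n_A*n_B - n_A - n_B) / ((n_A+n_B)^2 * (n_A+n_B-1)) = 2000/900 = 2.2222.
        SD[R] = 1.4907.
Step 4: Continuity-corrected z = (R - 0.5 - E[R]) / SD[R] = (7 - 0.5 - 6.0000) / 1.4907 = 0.3354.
Step 5: Two-sided p-value via normal approximation = 2*(1 - Phi(|z|)) = 0.737316.
Step 6: alpha = 0.05. fail to reject H0.

R = 7, z = 0.3354, p = 0.737316, fail to reject H0.


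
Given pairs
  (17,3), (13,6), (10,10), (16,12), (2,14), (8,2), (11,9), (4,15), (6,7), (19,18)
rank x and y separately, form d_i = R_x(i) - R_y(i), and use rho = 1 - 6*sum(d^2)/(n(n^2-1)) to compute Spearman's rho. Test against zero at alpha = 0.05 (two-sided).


Step 1: Rank x and y separately (midranks; no ties here).
rank(x): 17->9, 13->7, 10->5, 16->8, 2->1, 8->4, 11->6, 4->2, 6->3, 19->10
rank(y): 3->2, 6->3, 10->6, 12->7, 14->8, 2->1, 9->5, 15->9, 7->4, 18->10
Step 2: d_i = R_x(i) - R_y(i); compute d_i^2.
  (9-2)^2=49, (7-3)^2=16, (5-6)^2=1, (8-7)^2=1, (1-8)^2=49, (4-1)^2=9, (6-5)^2=1, (2-9)^2=49, (3-4)^2=1, (10-10)^2=0
sum(d^2) = 176.
Step 3: rho = 1 - 6*176 / (10*(10^2 - 1)) = 1 - 1056/990 = -0.066667.
Step 4: Under H0, t = rho * sqrt((n-2)/(1-rho^2)) = -0.1890 ~ t(8).
Step 5: Two-sided p-value from the t-distribution with 8 df = 0.854813.
Step 6: alpha = 0.05. fail to reject H0.

rho = -0.0667, p = 0.854813, fail to reject H0 at alpha = 0.05.


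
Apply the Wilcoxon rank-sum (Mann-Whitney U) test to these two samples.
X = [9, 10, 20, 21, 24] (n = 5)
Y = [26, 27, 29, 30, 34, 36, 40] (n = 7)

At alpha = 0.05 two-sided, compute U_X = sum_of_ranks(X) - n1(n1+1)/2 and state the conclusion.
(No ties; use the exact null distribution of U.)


Step 1: Combine and sort all 12 observations; assign midranks.
sorted (value, group): (9,X), (10,X), (20,X), (21,X), (24,X), (26,Y), (27,Y), (29,Y), (30,Y), (34,Y), (36,Y), (40,Y)
ranks: 9->1, 10->2, 20->3, 21->4, 24->5, 26->6, 27->7, 29->8, 30->9, 34->10, 36->11, 40->12
Step 2: Rank sum for X: R1 = 1 + 2 + 3 + 4 + 5 = 15.
Step 3: U_X = R1 - n1(n1+1)/2 = 15 - 5*6/2 = 15 - 15 = 0.
       U_Y = n1*n2 - U_X = 35 - 0 = 35.
Step 4: No ties, so the exact null distribution of U (based on enumerating the C(12,5) = 792 equally likely rank assignments) gives the two-sided p-value.
Step 5: p-value = 0.002525; compare to alpha = 0.05. reject H0.

U_X = 0, p = 0.002525, reject H0 at alpha = 0.05.


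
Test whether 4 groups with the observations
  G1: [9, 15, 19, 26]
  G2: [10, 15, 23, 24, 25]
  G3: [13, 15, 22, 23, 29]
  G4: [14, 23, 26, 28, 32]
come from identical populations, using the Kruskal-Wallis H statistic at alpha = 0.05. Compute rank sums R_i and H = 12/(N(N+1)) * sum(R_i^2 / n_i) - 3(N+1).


Step 1: Combine all N = 19 observations and assign midranks.
sorted (value, group, rank): (9,G1,1), (10,G2,2), (13,G3,3), (14,G4,4), (15,G1,6), (15,G2,6), (15,G3,6), (19,G1,8), (22,G3,9), (23,G2,11), (23,G3,11), (23,G4,11), (24,G2,13), (25,G2,14), (26,G1,15.5), (26,G4,15.5), (28,G4,17), (29,G3,18), (32,G4,19)
Step 2: Sum ranks within each group.
R_1 = 30.5 (n_1 = 4)
R_2 = 46 (n_2 = 5)
R_3 = 47 (n_3 = 5)
R_4 = 66.5 (n_4 = 5)
Step 3: H = 12/(N(N+1)) * sum(R_i^2/n_i) - 3(N+1)
     = 12/(19*20) * (30.5^2/4 + 46^2/5 + 47^2/5 + 66.5^2/5) - 3*20
     = 0.031579 * 1982.01 - 60
     = 2.589868.
Step 4: Ties present; correction factor C = 1 - 54/(19^3 - 19) = 0.992105. Corrected H = 2.589868 / 0.992105 = 2.610477.
Step 5: Under H0, H ~ chi^2(3); p-value = 0.455656.
Step 6: alpha = 0.05. fail to reject H0.

H = 2.6105, df = 3, p = 0.455656, fail to reject H0.


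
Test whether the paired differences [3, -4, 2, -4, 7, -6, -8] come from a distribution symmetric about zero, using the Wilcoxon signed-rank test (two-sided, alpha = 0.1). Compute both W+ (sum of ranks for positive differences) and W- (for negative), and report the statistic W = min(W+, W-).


Step 1: Drop any zero differences (none here) and take |d_i|.
|d| = [3, 4, 2, 4, 7, 6, 8]
Step 2: Midrank |d_i| (ties get averaged ranks).
ranks: |3|->2, |4|->3.5, |2|->1, |4|->3.5, |7|->6, |6|->5, |8|->7
Step 3: Attach original signs; sum ranks with positive sign and with negative sign.
W+ = 2 + 1 + 6 = 9
W- = 3.5 + 3.5 + 5 + 7 = 19
(Check: W+ + W- = 28 should equal n(n+1)/2 = 28.)
Step 4: Test statistic W = min(W+, W-) = 9.
Step 5: Ties in |d|, so use the tie-corrected normal approximation.
        E[W] = n(n+1)/4 = 7*8/4 = 14.
        Tie groups: |d|=4 (t=2); sum(t^3 - t) = 6.
        Var[W] = n(n+1)(2n+1)/24 - sum(t^3-t)/48 = 840/24 - 6/48 = 34.875.
        z = (W - E[W]) / sqrt(Var[W]) = (9 - 14) / 5.9055 = -0.8467.
        Two-sided p = 2*Phi(z) = 0.397180.
Step 6: alpha = 0.1. fail to reject H0.

W+ = 9, W- = 19, W = min = 9, p = 0.397180, fail to reject H0.


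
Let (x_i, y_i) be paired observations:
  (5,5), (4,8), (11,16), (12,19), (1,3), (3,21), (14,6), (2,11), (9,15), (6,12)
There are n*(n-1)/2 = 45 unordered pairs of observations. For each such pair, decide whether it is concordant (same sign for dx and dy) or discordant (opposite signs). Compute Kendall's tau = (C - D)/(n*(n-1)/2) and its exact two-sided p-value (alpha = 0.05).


Step 1: Enumerate the 45 unordered pairs (i,j) with i<j and classify each by sign(x_j-x_i) * sign(y_j-y_i).
  (1,2):dx=-1,dy=+3->D; (1,3):dx=+6,dy=+11->C; (1,4):dx=+7,dy=+14->C; (1,5):dx=-4,dy=-2->C
  (1,6):dx=-2,dy=+16->D; (1,7):dx=+9,dy=+1->C; (1,8):dx=-3,dy=+6->D; (1,9):dx=+4,dy=+10->C
  (1,10):dx=+1,dy=+7->C; (2,3):dx=+7,dy=+8->C; (2,4):dx=+8,dy=+11->C; (2,5):dx=-3,dy=-5->C
  (2,6):dx=-1,dy=+13->D; (2,7):dx=+10,dy=-2->D; (2,8):dx=-2,dy=+3->D; (2,9):dx=+5,dy=+7->C
  (2,10):dx=+2,dy=+4->C; (3,4):dx=+1,dy=+3->C; (3,5):dx=-10,dy=-13->C; (3,6):dx=-8,dy=+5->D
  (3,7):dx=+3,dy=-10->D; (3,8):dx=-9,dy=-5->C; (3,9):dx=-2,dy=-1->C; (3,10):dx=-5,dy=-4->C
  (4,5):dx=-11,dy=-16->C; (4,6):dx=-9,dy=+2->D; (4,7):dx=+2,dy=-13->D; (4,8):dx=-10,dy=-8->C
  (4,9):dx=-3,dy=-4->C; (4,10):dx=-6,dy=-7->C; (5,6):dx=+2,dy=+18->C; (5,7):dx=+13,dy=+3->C
  (5,8):dx=+1,dy=+8->C; (5,9):dx=+8,dy=+12->C; (5,10):dx=+5,dy=+9->C; (6,7):dx=+11,dy=-15->D
  (6,8):dx=-1,dy=-10->C; (6,9):dx=+6,dy=-6->D; (6,10):dx=+3,dy=-9->D; (7,8):dx=-12,dy=+5->D
  (7,9):dx=-5,dy=+9->D; (7,10):dx=-8,dy=+6->D; (8,9):dx=+7,dy=+4->C; (8,10):dx=+4,dy=+1->C
  (9,10):dx=-3,dy=-3->C
Step 2: C = 29, D = 16, total pairs = 45.
Step 3: tau = (C - D)/(n(n-1)/2) = (29 - 16)/45 = 0.288889.
Step 4: Exact two-sided p-value (enumerate n! = 3628800 permutations of y under H0): p = 0.291248.
Step 5: alpha = 0.05. fail to reject H0.

tau_b = 0.2889 (C=29, D=16), p = 0.291248, fail to reject H0.


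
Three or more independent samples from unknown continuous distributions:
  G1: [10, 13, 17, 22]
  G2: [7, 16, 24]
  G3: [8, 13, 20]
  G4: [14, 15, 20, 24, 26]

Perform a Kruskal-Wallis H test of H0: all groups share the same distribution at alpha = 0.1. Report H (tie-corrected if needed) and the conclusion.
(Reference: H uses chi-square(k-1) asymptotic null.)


Step 1: Combine all N = 15 observations and assign midranks.
sorted (value, group, rank): (7,G2,1), (8,G3,2), (10,G1,3), (13,G1,4.5), (13,G3,4.5), (14,G4,6), (15,G4,7), (16,G2,8), (17,G1,9), (20,G3,10.5), (20,G4,10.5), (22,G1,12), (24,G2,13.5), (24,G4,13.5), (26,G4,15)
Step 2: Sum ranks within each group.
R_1 = 28.5 (n_1 = 4)
R_2 = 22.5 (n_2 = 3)
R_3 = 17 (n_3 = 3)
R_4 = 52 (n_4 = 5)
Step 3: H = 12/(N(N+1)) * sum(R_i^2/n_i) - 3(N+1)
     = 12/(15*16) * (28.5^2/4 + 22.5^2/3 + 17^2/3 + 52^2/5) - 3*16
     = 0.050000 * 1008.95 - 48
     = 2.447292.
Step 4: Ties present; correction factor C = 1 - 18/(15^3 - 15) = 0.994643. Corrected H = 2.447292 / 0.994643 = 2.460473.
Step 5: Under H0, H ~ chi^2(3); p-value = 0.482477.
Step 6: alpha = 0.1. fail to reject H0.

H = 2.4605, df = 3, p = 0.482477, fail to reject H0.


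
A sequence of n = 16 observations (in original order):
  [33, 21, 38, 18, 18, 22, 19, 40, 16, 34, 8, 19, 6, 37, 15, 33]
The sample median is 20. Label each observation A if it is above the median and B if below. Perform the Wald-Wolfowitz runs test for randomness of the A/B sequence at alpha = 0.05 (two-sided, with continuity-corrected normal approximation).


Step 1: Compute median = 20; label A = above, B = below.
Labels in order: AAABBABABABBBABA  (n_A = 8, n_B = 8)
Step 2: Count runs R = 11.
Step 3: Under H0 (random ordering), E[R] = 2*n_A*n_B/(n_A+n_B) + 1 = 2*8*8/16 + 1 = 9.0000.
        Var[R] = 2*n_A*n_B*(2*n_A*n_B - n_A - n_B) / ((n_A+n_B)^2 * (n_A+n_B-1)) = 14336/3840 = 3.7333.
        SD[R] = 1.9322.
Step 4: Continuity-corrected z = (R - 0.5 - E[R]) / SD[R] = (11 - 0.5 - 9.0000) / 1.9322 = 0.7763.
Step 5: Two-sided p-value via normal approximation = 2*(1 - Phi(|z|)) = 0.437558.
Step 6: alpha = 0.05. fail to reject H0.

R = 11, z = 0.7763, p = 0.437558, fail to reject H0.


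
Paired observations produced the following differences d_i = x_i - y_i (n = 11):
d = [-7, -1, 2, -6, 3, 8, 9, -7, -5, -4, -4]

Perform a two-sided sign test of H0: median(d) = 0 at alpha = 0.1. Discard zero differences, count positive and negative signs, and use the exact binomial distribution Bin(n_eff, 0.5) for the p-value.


Step 1: Discard zero differences. Original n = 11; n_eff = number of nonzero differences = 11.
Nonzero differences (with sign): -7, -1, +2, -6, +3, +8, +9, -7, -5, -4, -4
Step 2: Count signs: positive = 4, negative = 7.
Step 3: Under H0: P(positive) = 0.5, so the number of positives S ~ Bin(11, 0.5).
Step 4: Two-sided exact p-value = sum of Bin(11,0.5) probabilities at or below the observed probability = 0.548828.
Step 5: alpha = 0.1. fail to reject H0.

n_eff = 11, pos = 4, neg = 7, p = 0.548828, fail to reject H0.


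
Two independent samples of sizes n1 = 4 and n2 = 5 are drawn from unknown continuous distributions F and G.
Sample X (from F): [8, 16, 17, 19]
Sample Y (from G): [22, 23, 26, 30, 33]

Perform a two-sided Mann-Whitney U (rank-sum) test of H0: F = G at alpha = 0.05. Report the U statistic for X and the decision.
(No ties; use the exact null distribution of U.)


Step 1: Combine and sort all 9 observations; assign midranks.
sorted (value, group): (8,X), (16,X), (17,X), (19,X), (22,Y), (23,Y), (26,Y), (30,Y), (33,Y)
ranks: 8->1, 16->2, 17->3, 19->4, 22->5, 23->6, 26->7, 30->8, 33->9
Step 2: Rank sum for X: R1 = 1 + 2 + 3 + 4 = 10.
Step 3: U_X = R1 - n1(n1+1)/2 = 10 - 4*5/2 = 10 - 10 = 0.
       U_Y = n1*n2 - U_X = 20 - 0 = 20.
Step 4: No ties, so the exact null distribution of U (based on enumerating the C(9,4) = 126 equally likely rank assignments) gives the two-sided p-value.
Step 5: p-value = 0.015873; compare to alpha = 0.05. reject H0.

U_X = 0, p = 0.015873, reject H0 at alpha = 0.05.


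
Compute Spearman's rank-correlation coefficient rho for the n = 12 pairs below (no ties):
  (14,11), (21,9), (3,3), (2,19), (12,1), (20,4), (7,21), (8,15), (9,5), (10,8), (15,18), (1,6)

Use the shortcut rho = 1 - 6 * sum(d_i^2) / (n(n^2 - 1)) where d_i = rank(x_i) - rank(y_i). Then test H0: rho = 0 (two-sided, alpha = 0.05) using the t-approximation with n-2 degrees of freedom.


Step 1: Rank x and y separately (midranks; no ties here).
rank(x): 14->9, 21->12, 3->3, 2->2, 12->8, 20->11, 7->4, 8->5, 9->6, 10->7, 15->10, 1->1
rank(y): 11->8, 9->7, 3->2, 19->11, 1->1, 4->3, 21->12, 15->9, 5->4, 8->6, 18->10, 6->5
Step 2: d_i = R_x(i) - R_y(i); compute d_i^2.
  (9-8)^2=1, (12-7)^2=25, (3-2)^2=1, (2-11)^2=81, (8-1)^2=49, (11-3)^2=64, (4-12)^2=64, (5-9)^2=16, (6-4)^2=4, (7-6)^2=1, (10-10)^2=0, (1-5)^2=16
sum(d^2) = 322.
Step 3: rho = 1 - 6*322 / (12*(12^2 - 1)) = 1 - 1932/1716 = -0.125874.
Step 4: Under H0, t = rho * sqrt((n-2)/(1-rho^2)) = -0.4012 ~ t(10).
Step 5: Two-sided p-value from the t-distribution with 10 df = 0.696683.
Step 6: alpha = 0.05. fail to reject H0.

rho = -0.1259, p = 0.696683, fail to reject H0 at alpha = 0.05.


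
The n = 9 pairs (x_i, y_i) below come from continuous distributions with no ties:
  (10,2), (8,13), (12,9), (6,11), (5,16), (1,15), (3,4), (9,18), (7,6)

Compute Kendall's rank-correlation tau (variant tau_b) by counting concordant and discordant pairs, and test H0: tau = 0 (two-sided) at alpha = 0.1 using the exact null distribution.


Step 1: Enumerate the 36 unordered pairs (i,j) with i<j and classify each by sign(x_j-x_i) * sign(y_j-y_i).
  (1,2):dx=-2,dy=+11->D; (1,3):dx=+2,dy=+7->C; (1,4):dx=-4,dy=+9->D; (1,5):dx=-5,dy=+14->D
  (1,6):dx=-9,dy=+13->D; (1,7):dx=-7,dy=+2->D; (1,8):dx=-1,dy=+16->D; (1,9):dx=-3,dy=+4->D
  (2,3):dx=+4,dy=-4->D; (2,4):dx=-2,dy=-2->C; (2,5):dx=-3,dy=+3->D; (2,6):dx=-7,dy=+2->D
  (2,7):dx=-5,dy=-9->C; (2,8):dx=+1,dy=+5->C; (2,9):dx=-1,dy=-7->C; (3,4):dx=-6,dy=+2->D
  (3,5):dx=-7,dy=+7->D; (3,6):dx=-11,dy=+6->D; (3,7):dx=-9,dy=-5->C; (3,8):dx=-3,dy=+9->D
  (3,9):dx=-5,dy=-3->C; (4,5):dx=-1,dy=+5->D; (4,6):dx=-5,dy=+4->D; (4,7):dx=-3,dy=-7->C
  (4,8):dx=+3,dy=+7->C; (4,9):dx=+1,dy=-5->D; (5,6):dx=-4,dy=-1->C; (5,7):dx=-2,dy=-12->C
  (5,8):dx=+4,dy=+2->C; (5,9):dx=+2,dy=-10->D; (6,7):dx=+2,dy=-11->D; (6,8):dx=+8,dy=+3->C
  (6,9):dx=+6,dy=-9->D; (7,8):dx=+6,dy=+14->C; (7,9):dx=+4,dy=+2->C; (8,9):dx=-2,dy=-12->C
Step 2: C = 16, D = 20, total pairs = 36.
Step 3: tau = (C - D)/(n(n-1)/2) = (16 - 20)/36 = -0.111111.
Step 4: Exact two-sided p-value (enumerate n! = 362880 permutations of y under H0): p = 0.761414.
Step 5: alpha = 0.1. fail to reject H0.

tau_b = -0.1111 (C=16, D=20), p = 0.761414, fail to reject H0.


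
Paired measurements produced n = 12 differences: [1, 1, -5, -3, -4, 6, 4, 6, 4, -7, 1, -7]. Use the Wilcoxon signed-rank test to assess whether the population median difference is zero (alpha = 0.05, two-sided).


Step 1: Drop any zero differences (none here) and take |d_i|.
|d| = [1, 1, 5, 3, 4, 6, 4, 6, 4, 7, 1, 7]
Step 2: Midrank |d_i| (ties get averaged ranks).
ranks: |1|->2, |1|->2, |5|->8, |3|->4, |4|->6, |6|->9.5, |4|->6, |6|->9.5, |4|->6, |7|->11.5, |1|->2, |7|->11.5
Step 3: Attach original signs; sum ranks with positive sign and with negative sign.
W+ = 2 + 2 + 9.5 + 6 + 9.5 + 6 + 2 = 37
W- = 8 + 4 + 6 + 11.5 + 11.5 = 41
(Check: W+ + W- = 78 should equal n(n+1)/2 = 78.)
Step 4: Test statistic W = min(W+, W-) = 37.
Step 5: Ties in |d|, so use the tie-corrected normal approximation.
        E[W] = n(n+1)/4 = 12*13/4 = 39.
        Tie groups: |d|=1 (t=3), |d|=4 (t=3), |d|=6 (t=2), |d|=7 (t=2); sum(t^3 - t) = 60.
        Var[W] = n(n+1)(2n+1)/24 - sum(t^3-t)/48 = 3900/24 - 60/48 = 161.25.
        z = (W - E[W]) / sqrt(Var[W]) = (37 - 39) / 12.6984 = -0.1575.
        Two-sided p = 2*Phi(z) = 0.874851.
Step 6: alpha = 0.05. fail to reject H0.

W+ = 37, W- = 41, W = min = 37, p = 0.874851, fail to reject H0.


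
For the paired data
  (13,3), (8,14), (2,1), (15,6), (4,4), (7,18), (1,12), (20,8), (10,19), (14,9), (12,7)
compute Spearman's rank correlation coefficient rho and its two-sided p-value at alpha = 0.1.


Step 1: Rank x and y separately (midranks; no ties here).
rank(x): 13->8, 8->5, 2->2, 15->10, 4->3, 7->4, 1->1, 20->11, 10->6, 14->9, 12->7
rank(y): 3->2, 14->9, 1->1, 6->4, 4->3, 18->10, 12->8, 8->6, 19->11, 9->7, 7->5
Step 2: d_i = R_x(i) - R_y(i); compute d_i^2.
  (8-2)^2=36, (5-9)^2=16, (2-1)^2=1, (10-4)^2=36, (3-3)^2=0, (4-10)^2=36, (1-8)^2=49, (11-6)^2=25, (6-11)^2=25, (9-7)^2=4, (7-5)^2=4
sum(d^2) = 232.
Step 3: rho = 1 - 6*232 / (11*(11^2 - 1)) = 1 - 1392/1320 = -0.054545.
Step 4: Under H0, t = rho * sqrt((n-2)/(1-rho^2)) = -0.1639 ~ t(9).
Step 5: Two-sided p-value from the t-distribution with 9 df = 0.873447.
Step 6: alpha = 0.1. fail to reject H0.

rho = -0.0545, p = 0.873447, fail to reject H0 at alpha = 0.1.


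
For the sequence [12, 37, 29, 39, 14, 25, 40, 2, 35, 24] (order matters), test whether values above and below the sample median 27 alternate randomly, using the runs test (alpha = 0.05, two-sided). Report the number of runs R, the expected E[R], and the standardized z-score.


Step 1: Compute median = 27; label A = above, B = below.
Labels in order: BAAABBABAB  (n_A = 5, n_B = 5)
Step 2: Count runs R = 7.
Step 3: Under H0 (random ordering), E[R] = 2*n_A*n_B/(n_A+n_B) + 1 = 2*5*5/10 + 1 = 6.0000.
        Var[R] = 2*n_A*n_B*(2*n_A*n_B - n_A - n_B) / ((n_A+n_B)^2 * (n_A+n_B-1)) = 2000/900 = 2.2222.
        SD[R] = 1.4907.
Step 4: Continuity-corrected z = (R - 0.5 - E[R]) / SD[R] = (7 - 0.5 - 6.0000) / 1.4907 = 0.3354.
Step 5: Two-sided p-value via normal approximation = 2*(1 - Phi(|z|)) = 0.737316.
Step 6: alpha = 0.05. fail to reject H0.

R = 7, z = 0.3354, p = 0.737316, fail to reject H0.


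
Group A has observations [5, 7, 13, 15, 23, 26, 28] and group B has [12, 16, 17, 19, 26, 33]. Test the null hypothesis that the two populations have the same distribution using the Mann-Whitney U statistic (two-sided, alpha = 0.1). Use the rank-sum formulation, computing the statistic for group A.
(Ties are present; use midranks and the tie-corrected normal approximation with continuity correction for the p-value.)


Step 1: Combine and sort all 13 observations; assign midranks.
sorted (value, group): (5,X), (7,X), (12,Y), (13,X), (15,X), (16,Y), (17,Y), (19,Y), (23,X), (26,X), (26,Y), (28,X), (33,Y)
ranks: 5->1, 7->2, 12->3, 13->4, 15->5, 16->6, 17->7, 19->8, 23->9, 26->10.5, 26->10.5, 28->12, 33->13
Step 2: Rank sum for X: R1 = 1 + 2 + 4 + 5 + 9 + 10.5 + 12 = 43.5.
Step 3: U_X = R1 - n1(n1+1)/2 = 43.5 - 7*8/2 = 43.5 - 28 = 15.5.
       U_Y = n1*n2 - U_X = 42 - 15.5 = 26.5.
Step 4: Ties are present, so use the tie-corrected normal approximation (with continuity correction) for the p-value.
Step 5: p-value = 0.474443; compare to alpha = 0.1. fail to reject H0.

U_X = 15.5, p = 0.474443, fail to reject H0 at alpha = 0.1.


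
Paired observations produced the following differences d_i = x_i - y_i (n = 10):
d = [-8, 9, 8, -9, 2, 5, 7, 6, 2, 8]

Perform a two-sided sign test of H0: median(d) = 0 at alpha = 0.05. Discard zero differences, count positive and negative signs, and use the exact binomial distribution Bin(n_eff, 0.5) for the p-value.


Step 1: Discard zero differences. Original n = 10; n_eff = number of nonzero differences = 10.
Nonzero differences (with sign): -8, +9, +8, -9, +2, +5, +7, +6, +2, +8
Step 2: Count signs: positive = 8, negative = 2.
Step 3: Under H0: P(positive) = 0.5, so the number of positives S ~ Bin(10, 0.5).
Step 4: Two-sided exact p-value = sum of Bin(10,0.5) probabilities at or below the observed probability = 0.109375.
Step 5: alpha = 0.05. fail to reject H0.

n_eff = 10, pos = 8, neg = 2, p = 0.109375, fail to reject H0.


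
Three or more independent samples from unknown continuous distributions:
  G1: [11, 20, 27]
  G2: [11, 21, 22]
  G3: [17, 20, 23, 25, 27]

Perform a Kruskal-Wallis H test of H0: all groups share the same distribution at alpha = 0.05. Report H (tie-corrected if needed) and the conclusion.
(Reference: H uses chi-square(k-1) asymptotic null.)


Step 1: Combine all N = 11 observations and assign midranks.
sorted (value, group, rank): (11,G1,1.5), (11,G2,1.5), (17,G3,3), (20,G1,4.5), (20,G3,4.5), (21,G2,6), (22,G2,7), (23,G3,8), (25,G3,9), (27,G1,10.5), (27,G3,10.5)
Step 2: Sum ranks within each group.
R_1 = 16.5 (n_1 = 3)
R_2 = 14.5 (n_2 = 3)
R_3 = 35 (n_3 = 5)
Step 3: H = 12/(N(N+1)) * sum(R_i^2/n_i) - 3(N+1)
     = 12/(11*12) * (16.5^2/3 + 14.5^2/3 + 35^2/5) - 3*12
     = 0.090909 * 405.833 - 36
     = 0.893939.
Step 4: Ties present; correction factor C = 1 - 18/(11^3 - 11) = 0.986364. Corrected H = 0.893939 / 0.986364 = 0.906298.
Step 5: Under H0, H ~ chi^2(2); p-value = 0.635623.
Step 6: alpha = 0.05. fail to reject H0.

H = 0.9063, df = 2, p = 0.635623, fail to reject H0.


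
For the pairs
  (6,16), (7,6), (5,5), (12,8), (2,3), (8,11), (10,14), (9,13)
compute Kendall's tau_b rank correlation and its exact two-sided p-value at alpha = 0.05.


Step 1: Enumerate the 28 unordered pairs (i,j) with i<j and classify each by sign(x_j-x_i) * sign(y_j-y_i).
  (1,2):dx=+1,dy=-10->D; (1,3):dx=-1,dy=-11->C; (1,4):dx=+6,dy=-8->D; (1,5):dx=-4,dy=-13->C
  (1,6):dx=+2,dy=-5->D; (1,7):dx=+4,dy=-2->D; (1,8):dx=+3,dy=-3->D; (2,3):dx=-2,dy=-1->C
  (2,4):dx=+5,dy=+2->C; (2,5):dx=-5,dy=-3->C; (2,6):dx=+1,dy=+5->C; (2,7):dx=+3,dy=+8->C
  (2,8):dx=+2,dy=+7->C; (3,4):dx=+7,dy=+3->C; (3,5):dx=-3,dy=-2->C; (3,6):dx=+3,dy=+6->C
  (3,7):dx=+5,dy=+9->C; (3,8):dx=+4,dy=+8->C; (4,5):dx=-10,dy=-5->C; (4,6):dx=-4,dy=+3->D
  (4,7):dx=-2,dy=+6->D; (4,8):dx=-3,dy=+5->D; (5,6):dx=+6,dy=+8->C; (5,7):dx=+8,dy=+11->C
  (5,8):dx=+7,dy=+10->C; (6,7):dx=+2,dy=+3->C; (6,8):dx=+1,dy=+2->C; (7,8):dx=-1,dy=-1->C
Step 2: C = 20, D = 8, total pairs = 28.
Step 3: tau = (C - D)/(n(n-1)/2) = (20 - 8)/28 = 0.428571.
Step 4: Exact two-sided p-value (enumerate n! = 40320 permutations of y under H0): p = 0.178869.
Step 5: alpha = 0.05. fail to reject H0.

tau_b = 0.4286 (C=20, D=8), p = 0.178869, fail to reject H0.


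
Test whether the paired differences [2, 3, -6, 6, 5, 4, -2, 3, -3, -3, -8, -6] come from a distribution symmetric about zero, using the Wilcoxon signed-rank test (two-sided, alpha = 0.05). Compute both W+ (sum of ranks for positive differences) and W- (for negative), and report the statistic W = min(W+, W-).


Step 1: Drop any zero differences (none here) and take |d_i|.
|d| = [2, 3, 6, 6, 5, 4, 2, 3, 3, 3, 8, 6]
Step 2: Midrank |d_i| (ties get averaged ranks).
ranks: |2|->1.5, |3|->4.5, |6|->10, |6|->10, |5|->8, |4|->7, |2|->1.5, |3|->4.5, |3|->4.5, |3|->4.5, |8|->12, |6|->10
Step 3: Attach original signs; sum ranks with positive sign and with negative sign.
W+ = 1.5 + 4.5 + 10 + 8 + 7 + 4.5 = 35.5
W- = 10 + 1.5 + 4.5 + 4.5 + 12 + 10 = 42.5
(Check: W+ + W- = 78 should equal n(n+1)/2 = 78.)
Step 4: Test statistic W = min(W+, W-) = 35.5.
Step 5: Ties in |d|, so use the tie-corrected normal approximation.
        E[W] = n(n+1)/4 = 12*13/4 = 39.
        Tie groups: |d|=2 (t=2), |d|=3 (t=4), |d|=6 (t=3); sum(t^3 - t) = 90.
        Var[W] = n(n+1)(2n+1)/24 - sum(t^3-t)/48 = 3900/24 - 90/48 = 160.625.
        z = (W - E[W]) / sqrt(Var[W]) = (35.5 - 39) / 12.6738 = -0.2762.
        Two-sided p = 2*Phi(z) = 0.782425.
Step 6: alpha = 0.05. fail to reject H0.

W+ = 35.5, W- = 42.5, W = min = 35.5, p = 0.782425, fail to reject H0.


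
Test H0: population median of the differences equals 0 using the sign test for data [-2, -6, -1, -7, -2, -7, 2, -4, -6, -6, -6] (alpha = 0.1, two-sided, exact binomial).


Step 1: Discard zero differences. Original n = 11; n_eff = number of nonzero differences = 11.
Nonzero differences (with sign): -2, -6, -1, -7, -2, -7, +2, -4, -6, -6, -6
Step 2: Count signs: positive = 1, negative = 10.
Step 3: Under H0: P(positive) = 0.5, so the number of positives S ~ Bin(11, 0.5).
Step 4: Two-sided exact p-value = sum of Bin(11,0.5) probabilities at or below the observed probability = 0.011719.
Step 5: alpha = 0.1. reject H0.

n_eff = 11, pos = 1, neg = 10, p = 0.011719, reject H0.


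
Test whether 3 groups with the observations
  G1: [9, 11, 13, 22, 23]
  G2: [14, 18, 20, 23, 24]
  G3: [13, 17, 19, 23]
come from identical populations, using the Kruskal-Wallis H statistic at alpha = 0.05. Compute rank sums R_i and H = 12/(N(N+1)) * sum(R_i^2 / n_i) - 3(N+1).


Step 1: Combine all N = 14 observations and assign midranks.
sorted (value, group, rank): (9,G1,1), (11,G1,2), (13,G1,3.5), (13,G3,3.5), (14,G2,5), (17,G3,6), (18,G2,7), (19,G3,8), (20,G2,9), (22,G1,10), (23,G1,12), (23,G2,12), (23,G3,12), (24,G2,14)
Step 2: Sum ranks within each group.
R_1 = 28.5 (n_1 = 5)
R_2 = 47 (n_2 = 5)
R_3 = 29.5 (n_3 = 4)
Step 3: H = 12/(N(N+1)) * sum(R_i^2/n_i) - 3(N+1)
     = 12/(14*15) * (28.5^2/5 + 47^2/5 + 29.5^2/4) - 3*15
     = 0.057143 * 821.812 - 45
     = 1.960714.
Step 4: Ties present; correction factor C = 1 - 30/(14^3 - 14) = 0.989011. Corrected H = 1.960714 / 0.989011 = 1.982500.
Step 5: Under H0, H ~ chi^2(2); p-value = 0.371113.
Step 6: alpha = 0.05. fail to reject H0.

H = 1.9825, df = 2, p = 0.371113, fail to reject H0.


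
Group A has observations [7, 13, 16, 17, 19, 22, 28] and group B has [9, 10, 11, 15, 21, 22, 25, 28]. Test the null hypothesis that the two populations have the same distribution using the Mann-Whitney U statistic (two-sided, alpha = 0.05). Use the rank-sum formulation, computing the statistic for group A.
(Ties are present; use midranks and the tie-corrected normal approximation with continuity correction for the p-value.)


Step 1: Combine and sort all 15 observations; assign midranks.
sorted (value, group): (7,X), (9,Y), (10,Y), (11,Y), (13,X), (15,Y), (16,X), (17,X), (19,X), (21,Y), (22,X), (22,Y), (25,Y), (28,X), (28,Y)
ranks: 7->1, 9->2, 10->3, 11->4, 13->5, 15->6, 16->7, 17->8, 19->9, 21->10, 22->11.5, 22->11.5, 25->13, 28->14.5, 28->14.5
Step 2: Rank sum for X: R1 = 1 + 5 + 7 + 8 + 9 + 11.5 + 14.5 = 56.
Step 3: U_X = R1 - n1(n1+1)/2 = 56 - 7*8/2 = 56 - 28 = 28.
       U_Y = n1*n2 - U_X = 56 - 28 = 28.
Step 4: Ties are present, so use the tie-corrected normal approximation (with continuity correction) for the p-value.
Step 5: p-value = 1.000000; compare to alpha = 0.05. fail to reject H0.

U_X = 28, p = 1.000000, fail to reject H0 at alpha = 0.05.


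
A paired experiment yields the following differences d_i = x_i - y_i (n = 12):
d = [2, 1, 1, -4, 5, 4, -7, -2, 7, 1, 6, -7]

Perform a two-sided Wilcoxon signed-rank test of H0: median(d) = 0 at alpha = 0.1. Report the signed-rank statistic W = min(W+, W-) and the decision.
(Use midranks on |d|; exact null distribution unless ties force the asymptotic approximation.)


Step 1: Drop any zero differences (none here) and take |d_i|.
|d| = [2, 1, 1, 4, 5, 4, 7, 2, 7, 1, 6, 7]
Step 2: Midrank |d_i| (ties get averaged ranks).
ranks: |2|->4.5, |1|->2, |1|->2, |4|->6.5, |5|->8, |4|->6.5, |7|->11, |2|->4.5, |7|->11, |1|->2, |6|->9, |7|->11
Step 3: Attach original signs; sum ranks with positive sign and with negative sign.
W+ = 4.5 + 2 + 2 + 8 + 6.5 + 11 + 2 + 9 = 45
W- = 6.5 + 11 + 4.5 + 11 = 33
(Check: W+ + W- = 78 should equal n(n+1)/2 = 78.)
Step 4: Test statistic W = min(W+, W-) = 33.
Step 5: Ties in |d|, so use the tie-corrected normal approximation.
        E[W] = n(n+1)/4 = 12*13/4 = 39.
        Tie groups: |d|=1 (t=3), |d|=2 (t=2), |d|=4 (t=2), |d|=7 (t=3); sum(t^3 - t) = 60.
        Var[W] = n(n+1)(2n+1)/24 - sum(t^3-t)/48 = 3900/24 - 60/48 = 161.25.
        z = (W - E[W]) / sqrt(Var[W]) = (33 - 39) / 12.6984 = -0.4725.
        Two-sided p = 2*Phi(z) = 0.636570.
Step 6: alpha = 0.1. fail to reject H0.

W+ = 45, W- = 33, W = min = 33, p = 0.636570, fail to reject H0.


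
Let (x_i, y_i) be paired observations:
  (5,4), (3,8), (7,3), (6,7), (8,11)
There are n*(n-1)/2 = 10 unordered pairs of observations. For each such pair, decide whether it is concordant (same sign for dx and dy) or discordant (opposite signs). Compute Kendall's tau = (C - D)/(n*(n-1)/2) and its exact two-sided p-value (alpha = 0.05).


Step 1: Enumerate the 10 unordered pairs (i,j) with i<j and classify each by sign(x_j-x_i) * sign(y_j-y_i).
  (1,2):dx=-2,dy=+4->D; (1,3):dx=+2,dy=-1->D; (1,4):dx=+1,dy=+3->C; (1,5):dx=+3,dy=+7->C
  (2,3):dx=+4,dy=-5->D; (2,4):dx=+3,dy=-1->D; (2,5):dx=+5,dy=+3->C; (3,4):dx=-1,dy=+4->D
  (3,5):dx=+1,dy=+8->C; (4,5):dx=+2,dy=+4->C
Step 2: C = 5, D = 5, total pairs = 10.
Step 3: tau = (C - D)/(n(n-1)/2) = (5 - 5)/10 = 0.000000.
Step 4: Exact two-sided p-value (enumerate n! = 120 permutations of y under H0): p = 1.000000.
Step 5: alpha = 0.05. fail to reject H0.

tau_b = 0.0000 (C=5, D=5), p = 1.000000, fail to reject H0.


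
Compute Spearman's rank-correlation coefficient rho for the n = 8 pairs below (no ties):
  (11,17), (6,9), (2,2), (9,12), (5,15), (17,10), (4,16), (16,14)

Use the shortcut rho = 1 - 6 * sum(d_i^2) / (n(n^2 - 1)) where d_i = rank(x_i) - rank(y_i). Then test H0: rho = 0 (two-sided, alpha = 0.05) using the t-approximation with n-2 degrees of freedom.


Step 1: Rank x and y separately (midranks; no ties here).
rank(x): 11->6, 6->4, 2->1, 9->5, 5->3, 17->8, 4->2, 16->7
rank(y): 17->8, 9->2, 2->1, 12->4, 15->6, 10->3, 16->7, 14->5
Step 2: d_i = R_x(i) - R_y(i); compute d_i^2.
  (6-8)^2=4, (4-2)^2=4, (1-1)^2=0, (5-4)^2=1, (3-6)^2=9, (8-3)^2=25, (2-7)^2=25, (7-5)^2=4
sum(d^2) = 72.
Step 3: rho = 1 - 6*72 / (8*(8^2 - 1)) = 1 - 432/504 = 0.142857.
Step 4: Under H0, t = rho * sqrt((n-2)/(1-rho^2)) = 0.3536 ~ t(6).
Step 5: Two-sided p-value from the t-distribution with 6 df = 0.735765.
Step 6: alpha = 0.05. fail to reject H0.

rho = 0.1429, p = 0.735765, fail to reject H0 at alpha = 0.05.


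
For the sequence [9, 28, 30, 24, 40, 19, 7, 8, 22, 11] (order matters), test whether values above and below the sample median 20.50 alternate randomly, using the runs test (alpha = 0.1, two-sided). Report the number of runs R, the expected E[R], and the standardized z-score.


Step 1: Compute median = 20.50; label A = above, B = below.
Labels in order: BAAAABBBAB  (n_A = 5, n_B = 5)
Step 2: Count runs R = 5.
Step 3: Under H0 (random ordering), E[R] = 2*n_A*n_B/(n_A+n_B) + 1 = 2*5*5/10 + 1 = 6.0000.
        Var[R] = 2*n_A*n_B*(2*n_A*n_B - n_A - n_B) / ((n_A+n_B)^2 * (n_A+n_B-1)) = 2000/900 = 2.2222.
        SD[R] = 1.4907.
Step 4: Continuity-corrected z = (R + 0.5 - E[R]) / SD[R] = (5 + 0.5 - 6.0000) / 1.4907 = -0.3354.
Step 5: Two-sided p-value via normal approximation = 2*(1 - Phi(|z|)) = 0.737316.
Step 6: alpha = 0.1. fail to reject H0.

R = 5, z = -0.3354, p = 0.737316, fail to reject H0.


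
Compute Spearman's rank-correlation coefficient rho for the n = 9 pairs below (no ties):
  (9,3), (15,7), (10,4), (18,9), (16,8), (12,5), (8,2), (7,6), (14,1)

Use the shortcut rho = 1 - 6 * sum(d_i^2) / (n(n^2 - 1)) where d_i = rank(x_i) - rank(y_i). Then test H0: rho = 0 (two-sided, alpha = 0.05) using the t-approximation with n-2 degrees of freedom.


Step 1: Rank x and y separately (midranks; no ties here).
rank(x): 9->3, 15->7, 10->4, 18->9, 16->8, 12->5, 8->2, 7->1, 14->6
rank(y): 3->3, 7->7, 4->4, 9->9, 8->8, 5->5, 2->2, 6->6, 1->1
Step 2: d_i = R_x(i) - R_y(i); compute d_i^2.
  (3-3)^2=0, (7-7)^2=0, (4-4)^2=0, (9-9)^2=0, (8-8)^2=0, (5-5)^2=0, (2-2)^2=0, (1-6)^2=25, (6-1)^2=25
sum(d^2) = 50.
Step 3: rho = 1 - 6*50 / (9*(9^2 - 1)) = 1 - 300/720 = 0.583333.
Step 4: Under H0, t = rho * sqrt((n-2)/(1-rho^2)) = 1.9001 ~ t(7).
Step 5: Two-sided p-value from the t-distribution with 7 df = 0.099186.
Step 6: alpha = 0.05. fail to reject H0.

rho = 0.5833, p = 0.099186, fail to reject H0 at alpha = 0.05.


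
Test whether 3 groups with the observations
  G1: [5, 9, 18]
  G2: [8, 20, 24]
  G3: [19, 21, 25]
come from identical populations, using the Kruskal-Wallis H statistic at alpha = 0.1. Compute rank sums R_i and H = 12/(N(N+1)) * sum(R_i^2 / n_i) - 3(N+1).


Step 1: Combine all N = 9 observations and assign midranks.
sorted (value, group, rank): (5,G1,1), (8,G2,2), (9,G1,3), (18,G1,4), (19,G3,5), (20,G2,6), (21,G3,7), (24,G2,8), (25,G3,9)
Step 2: Sum ranks within each group.
R_1 = 8 (n_1 = 3)
R_2 = 16 (n_2 = 3)
R_3 = 21 (n_3 = 3)
Step 3: H = 12/(N(N+1)) * sum(R_i^2/n_i) - 3(N+1)
     = 12/(9*10) * (8^2/3 + 16^2/3 + 21^2/3) - 3*10
     = 0.133333 * 253.667 - 30
     = 3.822222.
Step 4: No ties, so H is used without correction.
Step 5: Under H0, H ~ chi^2(2); p-value = 0.147916.
Step 6: alpha = 0.1. fail to reject H0.

H = 3.8222, df = 2, p = 0.147916, fail to reject H0.


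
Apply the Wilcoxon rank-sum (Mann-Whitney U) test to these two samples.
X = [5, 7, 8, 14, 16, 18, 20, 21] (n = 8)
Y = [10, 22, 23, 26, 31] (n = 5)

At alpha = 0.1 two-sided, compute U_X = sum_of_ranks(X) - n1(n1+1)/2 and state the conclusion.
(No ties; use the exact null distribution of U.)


Step 1: Combine and sort all 13 observations; assign midranks.
sorted (value, group): (5,X), (7,X), (8,X), (10,Y), (14,X), (16,X), (18,X), (20,X), (21,X), (22,Y), (23,Y), (26,Y), (31,Y)
ranks: 5->1, 7->2, 8->3, 10->4, 14->5, 16->6, 18->7, 20->8, 21->9, 22->10, 23->11, 26->12, 31->13
Step 2: Rank sum for X: R1 = 1 + 2 + 3 + 5 + 6 + 7 + 8 + 9 = 41.
Step 3: U_X = R1 - n1(n1+1)/2 = 41 - 8*9/2 = 41 - 36 = 5.
       U_Y = n1*n2 - U_X = 40 - 5 = 35.
Step 4: No ties, so the exact null distribution of U (based on enumerating the C(13,8) = 1287 equally likely rank assignments) gives the two-sided p-value.
Step 5: p-value = 0.029526; compare to alpha = 0.1. reject H0.

U_X = 5, p = 0.029526, reject H0 at alpha = 0.1.


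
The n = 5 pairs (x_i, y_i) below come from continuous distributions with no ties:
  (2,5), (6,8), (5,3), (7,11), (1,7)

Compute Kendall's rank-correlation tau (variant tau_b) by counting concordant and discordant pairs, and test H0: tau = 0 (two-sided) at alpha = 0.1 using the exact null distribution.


Step 1: Enumerate the 10 unordered pairs (i,j) with i<j and classify each by sign(x_j-x_i) * sign(y_j-y_i).
  (1,2):dx=+4,dy=+3->C; (1,3):dx=+3,dy=-2->D; (1,4):dx=+5,dy=+6->C; (1,5):dx=-1,dy=+2->D
  (2,3):dx=-1,dy=-5->C; (2,4):dx=+1,dy=+3->C; (2,5):dx=-5,dy=-1->C; (3,4):dx=+2,dy=+8->C
  (3,5):dx=-4,dy=+4->D; (4,5):dx=-6,dy=-4->C
Step 2: C = 7, D = 3, total pairs = 10.
Step 3: tau = (C - D)/(n(n-1)/2) = (7 - 3)/10 = 0.400000.
Step 4: Exact two-sided p-value (enumerate n! = 120 permutations of y under H0): p = 0.483333.
Step 5: alpha = 0.1. fail to reject H0.

tau_b = 0.4000 (C=7, D=3), p = 0.483333, fail to reject H0.


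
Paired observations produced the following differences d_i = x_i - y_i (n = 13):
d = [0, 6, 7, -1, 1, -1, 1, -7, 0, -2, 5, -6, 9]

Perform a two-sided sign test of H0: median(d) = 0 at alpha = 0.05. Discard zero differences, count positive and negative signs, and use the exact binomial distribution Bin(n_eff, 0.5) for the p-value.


Step 1: Discard zero differences. Original n = 13; n_eff = number of nonzero differences = 11.
Nonzero differences (with sign): +6, +7, -1, +1, -1, +1, -7, -2, +5, -6, +9
Step 2: Count signs: positive = 6, negative = 5.
Step 3: Under H0: P(positive) = 0.5, so the number of positives S ~ Bin(11, 0.5).
Step 4: Two-sided exact p-value = sum of Bin(11,0.5) probabilities at or below the observed probability = 1.000000.
Step 5: alpha = 0.05. fail to reject H0.

n_eff = 11, pos = 6, neg = 5, p = 1.000000, fail to reject H0.
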